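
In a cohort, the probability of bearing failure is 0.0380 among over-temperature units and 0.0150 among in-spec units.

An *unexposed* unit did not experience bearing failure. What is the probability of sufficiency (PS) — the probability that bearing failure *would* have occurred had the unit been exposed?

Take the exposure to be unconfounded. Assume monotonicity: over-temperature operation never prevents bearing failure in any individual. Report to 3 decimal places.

Let p₁ = 0.038, p₀ = 0.015.
Under exogeneity and monotonicity, PS = (p₁ − p₀) / (1 − p₀).
PS = (0.038 − 0.015) / (1 − 0.015) = 0.023 / 0.985 ≈ 0.0234

PS ≈ 0.023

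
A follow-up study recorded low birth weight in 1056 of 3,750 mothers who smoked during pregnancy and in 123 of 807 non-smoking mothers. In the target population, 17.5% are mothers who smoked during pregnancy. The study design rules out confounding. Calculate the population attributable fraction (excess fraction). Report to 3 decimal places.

p₁ = P(outcome | exposed) = 1056/3750 = 0.2816
p₀ = P(outcome | unexposed) = 123/807 = 0.15242
Overall risk P(Y=1) = π·p₁ + (1−π)·p₀ = 0.175×0.2816 + 0.825×0.15242 = 0.17502.
Under exogeneity, PAF = [P(Y=1) − p₀] / P(Y=1).
PAF = (0.17502 − 0.15242) / 0.17502 ≈ 0.1292

PAF ≈ 0.129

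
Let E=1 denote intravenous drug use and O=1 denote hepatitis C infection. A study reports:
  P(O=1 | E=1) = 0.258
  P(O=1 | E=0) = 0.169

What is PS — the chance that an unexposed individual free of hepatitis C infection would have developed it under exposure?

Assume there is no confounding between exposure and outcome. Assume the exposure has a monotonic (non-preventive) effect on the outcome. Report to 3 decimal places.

Let p₁ = 0.258, p₀ = 0.169.
Under exogeneity and monotonicity, PS = (p₁ − p₀) / (1 − p₀).
PS = (0.258 − 0.169) / (1 − 0.169) = 0.089 / 0.831 ≈ 0.1071

PS ≈ 0.107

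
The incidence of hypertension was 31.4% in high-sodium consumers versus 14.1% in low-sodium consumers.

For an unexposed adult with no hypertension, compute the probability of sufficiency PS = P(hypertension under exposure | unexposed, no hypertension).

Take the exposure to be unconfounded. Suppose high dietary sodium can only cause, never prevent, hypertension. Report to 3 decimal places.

PS ≈ 0.201

p₁ = 0.314, p₀ = 0.141.
Under exogeneity and monotonicity, PS = (p₁ − p₀) / (1 − p₀).
PS = (0.314 − 0.141) / (1 − 0.141) = 0.173 / 0.859 ≈ 0.2014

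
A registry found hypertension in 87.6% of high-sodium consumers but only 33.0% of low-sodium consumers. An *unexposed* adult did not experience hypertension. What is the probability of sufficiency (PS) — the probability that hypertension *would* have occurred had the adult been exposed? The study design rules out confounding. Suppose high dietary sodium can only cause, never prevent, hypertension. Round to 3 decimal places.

p₁ = 0.876, p₀ = 0.33.
Under exogeneity and monotonicity, PS = (p₁ − p₀) / (1 − p₀).
PS = (0.876 − 0.33) / (1 − 0.33) = 0.546 / 0.67 ≈ 0.8149

PS ≈ 0.815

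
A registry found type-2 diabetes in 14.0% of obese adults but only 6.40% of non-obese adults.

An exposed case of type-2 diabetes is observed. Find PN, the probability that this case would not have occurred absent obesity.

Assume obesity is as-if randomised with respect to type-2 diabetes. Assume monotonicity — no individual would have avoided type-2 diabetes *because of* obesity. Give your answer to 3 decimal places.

PN ≈ 0.543

p₁ = 0.14, p₀ = 0.064.
Under exogeneity and monotonicity, PN = (p₁ − p₀) / p₁.
PN = (0.14 − 0.064) / 0.14 = 0.076 / 0.14 ≈ 0.5429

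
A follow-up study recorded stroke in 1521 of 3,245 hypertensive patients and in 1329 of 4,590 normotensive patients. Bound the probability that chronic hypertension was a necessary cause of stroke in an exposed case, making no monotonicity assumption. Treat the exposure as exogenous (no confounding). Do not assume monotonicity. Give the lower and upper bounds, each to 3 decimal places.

p₁ = P(outcome | exposed) = 1521/3245 = 0.46872
p₀ = P(outcome | unexposed) = 1329/4590 = 0.28954
Under exogeneity alone the bounds on PN are max{0,(p₁−p₀)/p₁} ≤ PN ≤ min{1,(1−p₀)/p₁}.
  lower = (p₁ − p₀)/p₁ = 0.17918 / 0.46872 ≈ 0.3823
  upper = min{1, (1 − p₀)/p₁} = 0.71046 / 0.46872 ≈ 1.5157 → capped at 1

0.382 ≤ PN ≤ 1.000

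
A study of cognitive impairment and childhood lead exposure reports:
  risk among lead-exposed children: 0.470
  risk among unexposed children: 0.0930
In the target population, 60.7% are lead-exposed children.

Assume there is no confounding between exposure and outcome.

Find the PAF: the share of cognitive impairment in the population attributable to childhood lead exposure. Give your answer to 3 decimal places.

PAF ≈ 0.711

Let p₁ = 0.47, p₀ = 0.093.
Overall risk P(Y=1) = π·p₁ + (1−π)·p₀ = 0.607×0.47 + 0.393×0.093 = 0.32184.
Under exogeneity, PAF = [P(Y=1) − p₀] / P(Y=1).
PAF = (0.32184 − 0.093) / 0.32184 ≈ 0.7110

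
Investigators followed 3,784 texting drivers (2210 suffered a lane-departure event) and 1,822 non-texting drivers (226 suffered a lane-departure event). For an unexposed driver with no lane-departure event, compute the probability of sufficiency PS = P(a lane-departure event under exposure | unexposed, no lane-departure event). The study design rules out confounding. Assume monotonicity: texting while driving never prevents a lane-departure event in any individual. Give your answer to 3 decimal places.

p₁ = P(outcome | exposed) = 2210/3784 = 0.58404
p₀ = P(outcome | unexposed) = 226/1822 = 0.12404
Under exogeneity and monotonicity, PS = (p₁ − p₀) / (1 − p₀).
PS = (0.58404 − 0.12404) / (1 − 0.12404) = 0.46 / 0.87596 ≈ 0.5251

PS ≈ 0.525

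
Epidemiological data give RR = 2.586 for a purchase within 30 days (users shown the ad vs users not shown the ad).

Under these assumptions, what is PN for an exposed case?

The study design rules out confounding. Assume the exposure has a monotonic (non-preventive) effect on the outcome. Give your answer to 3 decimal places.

PN ≈ 0.613

Under exogeneity and monotonicity, PN = (RR − 1) / RR = 1 − 1/RR.
PN = (2.586 − 1) / 2.586 = 1.586 / 2.586 ≈ 0.6133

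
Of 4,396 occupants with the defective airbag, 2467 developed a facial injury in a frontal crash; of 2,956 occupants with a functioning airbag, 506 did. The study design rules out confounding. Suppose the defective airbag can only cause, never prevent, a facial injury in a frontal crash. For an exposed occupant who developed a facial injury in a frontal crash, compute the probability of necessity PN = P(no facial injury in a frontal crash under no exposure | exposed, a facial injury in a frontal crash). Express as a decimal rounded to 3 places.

PN ≈ 0.695

p₁ = P(outcome | exposed) = 2467/4396 = 0.56119
p₀ = P(outcome | unexposed) = 506/2956 = 0.17118
Under exogeneity and monotonicity, PN = (p₁ − p₀) / p₁.
PN = (0.56119 − 0.17118) / 0.56119 = 0.39001 / 0.56119 ≈ 0.6950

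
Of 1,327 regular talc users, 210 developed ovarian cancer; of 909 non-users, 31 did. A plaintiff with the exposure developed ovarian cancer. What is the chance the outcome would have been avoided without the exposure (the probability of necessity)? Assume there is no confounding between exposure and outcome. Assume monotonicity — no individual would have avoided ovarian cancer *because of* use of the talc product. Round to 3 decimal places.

PN ≈ 0.784

p₁ = P(outcome | exposed) = 210/1327 = 0.15825
p₀ = P(outcome | unexposed) = 31/909 = 0.034103
Under exogeneity and monotonicity, PN = (p₁ − p₀) / p₁.
PN = (0.15825 − 0.034103) / 0.15825 = 0.12415 / 0.15825 ≈ 0.7845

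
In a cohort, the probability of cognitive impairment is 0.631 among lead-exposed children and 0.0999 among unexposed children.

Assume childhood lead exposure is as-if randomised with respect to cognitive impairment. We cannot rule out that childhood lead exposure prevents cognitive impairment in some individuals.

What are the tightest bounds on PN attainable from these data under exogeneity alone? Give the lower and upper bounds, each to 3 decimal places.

Let p₁ = 0.631, p₀ = 0.0999.
Under exogeneity alone the bounds on PN are max{0,(p₁−p₀)/p₁} ≤ PN ≤ min{1,(1−p₀)/p₁}.
  lower = (p₁ − p₀)/p₁ = 0.5311 / 0.631 ≈ 0.8417
  upper = min{1, (1 − p₀)/p₁} = 0.9001 / 0.631 ≈ 1.4265 → capped at 1

0.842 ≤ PN ≤ 1.000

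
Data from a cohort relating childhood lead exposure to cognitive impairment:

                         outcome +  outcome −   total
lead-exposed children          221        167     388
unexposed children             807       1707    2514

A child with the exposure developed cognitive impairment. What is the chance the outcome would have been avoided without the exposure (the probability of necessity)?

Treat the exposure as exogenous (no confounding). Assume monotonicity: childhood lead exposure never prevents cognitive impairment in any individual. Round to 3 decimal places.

p₁ = P(outcome | exposed) = 221/388 = 0.56959
p₀ = P(outcome | unexposed) = 807/2514 = 0.321
Under exogeneity and monotonicity, PN = (p₁ − p₀)/p₁.
PN = (0.56959 − 0.321) / 0.56959 ≈ 0.4364

PN ≈ 0.436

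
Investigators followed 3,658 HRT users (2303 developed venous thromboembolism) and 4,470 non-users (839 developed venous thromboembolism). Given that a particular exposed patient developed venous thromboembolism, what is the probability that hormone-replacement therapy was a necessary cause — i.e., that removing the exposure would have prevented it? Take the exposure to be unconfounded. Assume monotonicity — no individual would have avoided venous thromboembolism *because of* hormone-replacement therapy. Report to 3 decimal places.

p₁ = P(outcome | exposed) = 2303/3658 = 0.62958
p₀ = P(outcome | unexposed) = 839/4470 = 0.1877
Under exogeneity and monotonicity, PN = (p₁ − p₀) / p₁.
PN = (0.62958 − 0.1877) / 0.62958 = 0.44188 / 0.62958 ≈ 0.7019

PN ≈ 0.702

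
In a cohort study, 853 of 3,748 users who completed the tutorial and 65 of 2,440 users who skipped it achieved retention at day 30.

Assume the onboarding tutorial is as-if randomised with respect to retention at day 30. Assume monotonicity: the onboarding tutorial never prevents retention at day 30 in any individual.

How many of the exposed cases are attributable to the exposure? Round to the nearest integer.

p₁ = P(outcome | exposed) = 853/3748 = 0.22759
p₀ = P(outcome | unexposed) = 65/2440 = 0.026639
PN = (p₁ − p₀)/p₁ = (0.22759 − 0.026639) / 0.22759 ≈ 0.88295.
Attributable cases ≈ PN × (exposed cases) = 0.88295 × 853 ≈ 753.16.

about 753 cases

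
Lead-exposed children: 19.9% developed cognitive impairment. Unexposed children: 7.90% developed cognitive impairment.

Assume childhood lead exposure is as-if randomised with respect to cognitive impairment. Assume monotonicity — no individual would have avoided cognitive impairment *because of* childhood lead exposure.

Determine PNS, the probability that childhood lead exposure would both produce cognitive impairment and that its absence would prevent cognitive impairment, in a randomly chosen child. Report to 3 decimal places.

PNS ≈ 0.120

p₁ = 0.199, p₀ = 0.079.
Under exogeneity and monotonicity, PNS = p₁ − p₀.
PNS = 0.199 − 0.079 = 0.12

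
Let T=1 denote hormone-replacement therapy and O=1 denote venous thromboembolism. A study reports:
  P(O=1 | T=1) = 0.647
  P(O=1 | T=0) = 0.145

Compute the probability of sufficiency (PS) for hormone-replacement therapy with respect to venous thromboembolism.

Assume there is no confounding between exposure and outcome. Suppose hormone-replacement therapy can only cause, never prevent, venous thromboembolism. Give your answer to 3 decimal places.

PS ≈ 0.587

Let p₁ = 0.647, p₀ = 0.145.
Under exogeneity and monotonicity, PS = (p₁ − p₀) / (1 − p₀).
PS = (0.647 − 0.145) / (1 − 0.145) = 0.502 / 0.855 ≈ 0.5871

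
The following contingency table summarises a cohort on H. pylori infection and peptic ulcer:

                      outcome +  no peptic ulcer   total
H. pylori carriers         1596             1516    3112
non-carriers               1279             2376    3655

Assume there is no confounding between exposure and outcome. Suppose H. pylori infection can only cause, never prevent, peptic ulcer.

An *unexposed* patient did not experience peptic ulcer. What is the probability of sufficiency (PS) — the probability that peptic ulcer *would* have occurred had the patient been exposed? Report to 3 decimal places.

PS ≈ 0.251

p₁ = P(outcome | exposed) = 1596/3112 = 0.51285
p₀ = P(outcome | unexposed) = 1279/3655 = 0.34993
Under exogeneity and monotonicity, PS = (p₁ − p₀) / (1 − p₀).
PS = (0.51285 − 0.34993) / (1 − 0.34993) = 0.16292 / 0.65007 ≈ 0.2506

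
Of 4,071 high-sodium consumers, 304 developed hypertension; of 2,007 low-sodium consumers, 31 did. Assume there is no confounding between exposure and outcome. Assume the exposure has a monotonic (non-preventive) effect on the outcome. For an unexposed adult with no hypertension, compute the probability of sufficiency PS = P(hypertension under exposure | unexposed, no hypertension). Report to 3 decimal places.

p₁ = P(outcome | exposed) = 304/4071 = 0.074675
p₀ = P(outcome | unexposed) = 31/2007 = 0.015446
Under exogeneity and monotonicity, PS = (p₁ − p₀) / (1 − p₀).
PS = (0.074675 − 0.015446) / (1 − 0.015446) = 0.059229 / 0.98455 ≈ 0.0602

PS ≈ 0.060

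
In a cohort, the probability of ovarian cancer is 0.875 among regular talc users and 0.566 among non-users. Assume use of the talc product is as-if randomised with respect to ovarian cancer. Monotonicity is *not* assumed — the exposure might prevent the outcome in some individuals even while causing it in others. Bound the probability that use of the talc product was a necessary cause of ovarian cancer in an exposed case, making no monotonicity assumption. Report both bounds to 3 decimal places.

0.353 ≤ PN ≤ 0.496

Let p₁ = 0.875, p₀ = 0.566.
Under exogeneity alone the bounds on PN are max{0,(p₁−p₀)/p₁} ≤ PN ≤ min{1,(1−p₀)/p₁}.
  lower = (p₁ − p₀)/p₁ = 0.309 / 0.875 ≈ 0.3531
  upper = min{1, (1 − p₀)/p₁} = 0.434 / 0.875 ≈ 0.4960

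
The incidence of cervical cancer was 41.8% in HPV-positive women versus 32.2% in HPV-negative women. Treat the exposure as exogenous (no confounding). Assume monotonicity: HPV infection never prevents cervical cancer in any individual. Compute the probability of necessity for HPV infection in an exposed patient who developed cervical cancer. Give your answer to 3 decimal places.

p₁ = 0.418, p₀ = 0.322.
Under exogeneity and monotonicity, PN = (p₁ − p₀) / p₁.
PN = (0.418 − 0.322) / 0.418 = 0.096 / 0.418 ≈ 0.2297

PN ≈ 0.230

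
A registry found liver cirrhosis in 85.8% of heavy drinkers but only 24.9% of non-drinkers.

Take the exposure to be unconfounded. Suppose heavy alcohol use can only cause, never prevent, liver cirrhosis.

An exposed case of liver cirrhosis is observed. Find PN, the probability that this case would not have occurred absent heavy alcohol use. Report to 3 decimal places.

p₁ = 0.858, p₀ = 0.249.
Under exogeneity and monotonicity, PN = (p₁ − p₀) / p₁.
PN = (0.858 − 0.249) / 0.858 = 0.609 / 0.858 ≈ 0.7098

PN ≈ 0.710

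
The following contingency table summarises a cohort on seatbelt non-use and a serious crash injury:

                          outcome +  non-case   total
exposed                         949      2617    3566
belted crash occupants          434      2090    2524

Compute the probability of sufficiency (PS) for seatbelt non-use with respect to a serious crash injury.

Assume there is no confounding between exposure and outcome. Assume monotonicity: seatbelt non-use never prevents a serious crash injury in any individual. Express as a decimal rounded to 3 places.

p₁ = P(outcome | exposed) = 949/3566 = 0.26612
p₀ = P(outcome | unexposed) = 434/2524 = 0.17195
Under exogeneity and monotonicity, PS = (p₁ − p₀) / (1 − p₀).
PS = (0.26612 − 0.17195) / (1 − 0.17195) = 0.094175 / 0.82805 ≈ 0.1137

PS ≈ 0.114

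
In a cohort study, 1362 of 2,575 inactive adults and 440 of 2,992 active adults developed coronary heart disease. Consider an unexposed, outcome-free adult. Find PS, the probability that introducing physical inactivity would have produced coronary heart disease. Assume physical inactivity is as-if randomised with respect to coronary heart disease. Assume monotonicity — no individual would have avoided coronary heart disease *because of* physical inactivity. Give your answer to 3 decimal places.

PS ≈ 0.448

p₁ = P(outcome | exposed) = 1362/2575 = 0.52893
p₀ = P(outcome | unexposed) = 440/2992 = 0.14706
Under exogeneity and monotonicity, PS = (p₁ − p₀) / (1 − p₀).
PS = (0.52893 − 0.14706) / (1 − 0.14706) = 0.38187 / 0.85294 ≈ 0.4477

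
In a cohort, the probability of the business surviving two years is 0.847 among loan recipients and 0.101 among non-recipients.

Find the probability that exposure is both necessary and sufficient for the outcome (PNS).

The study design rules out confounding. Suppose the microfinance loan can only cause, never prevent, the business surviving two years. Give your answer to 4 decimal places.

Let p₁ = 0.847, p₀ = 0.101.
Under exogeneity and monotonicity, PNS = p₁ − p₀.
PNS = 0.847 − 0.101 = 0.746

PNS ≈ 0.7460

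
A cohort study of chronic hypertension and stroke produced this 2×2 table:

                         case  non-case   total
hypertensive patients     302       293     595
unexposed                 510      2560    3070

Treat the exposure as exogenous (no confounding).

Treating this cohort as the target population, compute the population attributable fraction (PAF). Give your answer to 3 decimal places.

PAF ≈ 0.250

p₁ = P(outcome | exposed) = 302/595 = 0.50756
p₀ = P(outcome | unexposed) = 510/3070 = 0.16612
Exposure prevalence π = 595/3665 = 0.16235; overall risk P(Y=1) = 0.22156.
Under exogeneity, PAF = [P(Y=1) − p₀]/P(Y=1).
PAF = (0.22156 − 0.16612) / 0.22156 ≈ 0.2502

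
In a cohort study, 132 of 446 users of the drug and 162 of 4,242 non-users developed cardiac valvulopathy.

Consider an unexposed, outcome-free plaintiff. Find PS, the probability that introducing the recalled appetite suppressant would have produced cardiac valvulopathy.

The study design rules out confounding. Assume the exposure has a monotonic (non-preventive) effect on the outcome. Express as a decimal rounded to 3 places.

p₁ = P(outcome | exposed) = 132/446 = 0.29596
p₀ = P(outcome | unexposed) = 162/4242 = 0.03819
Under exogeneity and monotonicity, PS = (p₁ − p₀) / (1 − p₀).
PS = (0.29596 − 0.03819) / (1 − 0.03819) = 0.25777 / 0.96181 ≈ 0.2680

PS ≈ 0.268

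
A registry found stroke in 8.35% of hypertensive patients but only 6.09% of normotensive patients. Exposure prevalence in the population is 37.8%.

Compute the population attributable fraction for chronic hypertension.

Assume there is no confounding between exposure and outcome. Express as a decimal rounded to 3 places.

PAF ≈ 0.123

p₁ = 0.0835, p₀ = 0.0609.
Overall risk P(Y=1) = π·p₁ + (1−π)·p₀ = 0.378×0.0835 + 0.622×0.0609 = 0.069443.
Under exogeneity, PAF = [P(Y=1) − p₀] / P(Y=1).
PAF = (0.069443 − 0.0609) / 0.069443 ≈ 0.1230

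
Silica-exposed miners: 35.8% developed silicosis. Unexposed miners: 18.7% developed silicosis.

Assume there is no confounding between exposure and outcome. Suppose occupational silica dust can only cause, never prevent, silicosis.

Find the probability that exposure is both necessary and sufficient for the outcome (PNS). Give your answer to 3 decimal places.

p₁ = 0.358, p₀ = 0.187.
Under exogeneity and monotonicity, PNS = p₁ − p₀.
PNS = 0.358 − 0.187 = 0.171

PNS ≈ 0.171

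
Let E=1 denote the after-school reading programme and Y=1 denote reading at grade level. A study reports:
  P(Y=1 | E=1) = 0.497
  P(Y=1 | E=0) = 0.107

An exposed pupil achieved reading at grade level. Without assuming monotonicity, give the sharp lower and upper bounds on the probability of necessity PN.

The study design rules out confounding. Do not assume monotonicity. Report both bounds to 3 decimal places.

0.785 ≤ PN ≤ 1.000

Let p₁ = 0.497, p₀ = 0.107.
Under exogeneity alone the bounds on PN are max{0,(p₁−p₀)/p₁} ≤ PN ≤ min{1,(1−p₀)/p₁}.
  lower = (p₁ − p₀)/p₁ = 0.39 / 0.497 ≈ 0.7847
  upper = min{1, (1 − p₀)/p₁} = 0.893 / 0.497 ≈ 1.7968 → capped at 1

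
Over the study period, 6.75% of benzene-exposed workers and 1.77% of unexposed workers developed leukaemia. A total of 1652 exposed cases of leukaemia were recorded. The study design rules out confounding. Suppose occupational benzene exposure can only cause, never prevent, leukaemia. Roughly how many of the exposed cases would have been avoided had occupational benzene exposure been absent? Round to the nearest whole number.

p₁ = 0.0675, p₀ = 0.0177.
PN = (p₁ − p₀)/p₁ = (0.0675 − 0.0177) / 0.0675 ≈ 0.73778.
Attributable cases ≈ PN × (exposed cases) = 0.73778 × 1652 ≈ 1218.81.

about 1219 cases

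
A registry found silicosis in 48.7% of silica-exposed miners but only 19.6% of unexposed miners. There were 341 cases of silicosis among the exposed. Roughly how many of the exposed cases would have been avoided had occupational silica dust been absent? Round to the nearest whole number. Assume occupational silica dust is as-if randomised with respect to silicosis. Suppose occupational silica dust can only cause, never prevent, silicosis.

p₁ = 0.487, p₀ = 0.196.
PN = (p₁ − p₀)/p₁ = (0.487 − 0.196) / 0.487 ≈ 0.59754.
Attributable cases ≈ PN × (exposed cases) = 0.59754 × 341 ≈ 203.76.

about 204 cases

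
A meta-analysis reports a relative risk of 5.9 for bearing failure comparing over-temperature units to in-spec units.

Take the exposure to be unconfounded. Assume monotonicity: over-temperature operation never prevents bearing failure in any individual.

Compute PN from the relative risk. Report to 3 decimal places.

Under exogeneity and monotonicity, PN = (RR − 1) / RR = 1 − 1/RR.
PN = (5.9 − 1) / 5.9 = 4.9 / 5.9 ≈ 0.8305

PN ≈ 0.831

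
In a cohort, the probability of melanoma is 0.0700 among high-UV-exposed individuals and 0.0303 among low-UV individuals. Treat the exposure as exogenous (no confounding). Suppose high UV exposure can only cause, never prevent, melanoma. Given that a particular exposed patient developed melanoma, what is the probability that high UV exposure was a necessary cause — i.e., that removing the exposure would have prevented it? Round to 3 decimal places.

PN ≈ 0.567

Let p₁ = 0.07, p₀ = 0.0303.
Under exogeneity and monotonicity, PN = (p₁ − p₀) / p₁.
PN = (0.07 − 0.0303) / 0.07 = 0.0397 / 0.07 ≈ 0.5671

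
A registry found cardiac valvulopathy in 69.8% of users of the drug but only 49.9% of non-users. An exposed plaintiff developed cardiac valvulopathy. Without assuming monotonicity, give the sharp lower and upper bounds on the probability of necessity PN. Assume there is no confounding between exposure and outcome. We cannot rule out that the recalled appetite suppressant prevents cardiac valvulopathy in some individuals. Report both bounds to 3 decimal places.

p₁ = 0.698, p₀ = 0.499.
Under exogeneity alone the bounds on PN are max{0,(p₁−p₀)/p₁} ≤ PN ≤ min{1,(1−p₀)/p₁}.
  lower = (p₁ − p₀)/p₁ = 0.199 / 0.698 ≈ 0.2851
  upper = min{1, (1 − p₀)/p₁} = 0.501 / 0.698 ≈ 0.7178

0.285 ≤ PN ≤ 0.718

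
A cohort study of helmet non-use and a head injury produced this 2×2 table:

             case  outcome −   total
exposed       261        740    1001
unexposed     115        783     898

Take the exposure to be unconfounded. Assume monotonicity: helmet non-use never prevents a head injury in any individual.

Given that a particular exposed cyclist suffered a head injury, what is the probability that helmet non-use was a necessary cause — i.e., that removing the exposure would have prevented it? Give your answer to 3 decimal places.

p₁ = P(outcome | exposed) = 261/1001 = 0.26074
p₀ = P(outcome | unexposed) = 115/898 = 0.12806
Under exogeneity and monotonicity, PN = (p₁ − p₀)/p₁.
PN = (0.26074 − 0.12806) / 0.26074 ≈ 0.5088

PN ≈ 0.509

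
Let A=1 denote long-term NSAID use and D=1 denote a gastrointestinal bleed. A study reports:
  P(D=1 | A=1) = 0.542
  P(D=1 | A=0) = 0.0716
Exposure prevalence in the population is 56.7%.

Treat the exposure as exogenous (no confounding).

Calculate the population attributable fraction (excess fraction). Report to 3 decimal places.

Let p₁ = 0.542, p₀ = 0.0716.
Overall risk P(Y=1) = π·p₁ + (1−π)·p₀ = 0.567×0.542 + 0.433×0.0716 = 0.33832.
Under exogeneity, PAF = [P(Y=1) − p₀] / P(Y=1).
PAF = (0.33832 − 0.0716) / 0.33832 ≈ 0.7884

PAF ≈ 0.788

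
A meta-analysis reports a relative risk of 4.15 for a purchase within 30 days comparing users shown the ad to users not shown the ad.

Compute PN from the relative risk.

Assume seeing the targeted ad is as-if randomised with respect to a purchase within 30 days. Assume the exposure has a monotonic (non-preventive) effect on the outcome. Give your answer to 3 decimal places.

Under exogeneity and monotonicity, PN = (RR − 1) / RR = 1 − 1/RR.
PN = (4.15 − 1) / 4.15 = 3.15 / 4.15 ≈ 0.7590

PN ≈ 0.759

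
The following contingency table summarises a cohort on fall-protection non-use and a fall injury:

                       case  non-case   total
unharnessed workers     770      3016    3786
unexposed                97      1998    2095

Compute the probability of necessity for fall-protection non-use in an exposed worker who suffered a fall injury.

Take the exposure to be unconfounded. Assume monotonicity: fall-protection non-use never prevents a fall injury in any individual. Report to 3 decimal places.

p₁ = P(outcome | exposed) = 770/3786 = 0.20338
p₀ = P(outcome | unexposed) = 97/2095 = 0.046301
Under exogeneity and monotonicity, PN = (p₁ − p₀) / p₁.
PN = (0.20338 − 0.046301) / 0.20338 = 0.15708 / 0.20338 ≈ 0.7723

PN ≈ 0.772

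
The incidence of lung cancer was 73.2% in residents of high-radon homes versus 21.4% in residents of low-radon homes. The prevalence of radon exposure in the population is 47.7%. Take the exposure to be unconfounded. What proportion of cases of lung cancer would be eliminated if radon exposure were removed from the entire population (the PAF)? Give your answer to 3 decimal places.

PAF ≈ 0.536

p₁ = 0.732, p₀ = 0.214.
Overall risk P(Y=1) = π·p₁ + (1−π)·p₀ = 0.477×0.732 + 0.523×0.214 = 0.46109.
Under exogeneity, PAF = [P(Y=1) − p₀] / P(Y=1).
PAF = (0.46109 − 0.214) / 0.46109 ≈ 0.5359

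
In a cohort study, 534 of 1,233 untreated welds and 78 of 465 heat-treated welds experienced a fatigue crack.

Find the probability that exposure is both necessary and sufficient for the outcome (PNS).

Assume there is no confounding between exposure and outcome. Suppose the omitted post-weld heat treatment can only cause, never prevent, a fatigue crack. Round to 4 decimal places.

PNS ≈ 0.2653

p₁ = P(outcome | exposed) = 534/1233 = 0.43309
p₀ = P(outcome | unexposed) = 78/465 = 0.16774
Under exogeneity and monotonicity, PNS = p₁ − p₀.
PNS = 0.43309 − 0.16774 = 0.26535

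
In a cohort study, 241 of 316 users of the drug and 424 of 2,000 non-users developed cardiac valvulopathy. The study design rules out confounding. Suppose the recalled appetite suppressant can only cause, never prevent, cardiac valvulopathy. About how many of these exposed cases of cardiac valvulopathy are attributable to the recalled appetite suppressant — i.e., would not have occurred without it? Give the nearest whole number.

about 174 cases

p₁ = P(outcome | exposed) = 241/316 = 0.76266
p₀ = P(outcome | unexposed) = 424/2000 = 0.212
PN = (p₁ − p₀)/p₁ = (0.76266 − 0.212) / 0.76266 ≈ 0.72202.
Attributable cases ≈ PN × (exposed cases) = 0.72202 × 241 ≈ 174.01.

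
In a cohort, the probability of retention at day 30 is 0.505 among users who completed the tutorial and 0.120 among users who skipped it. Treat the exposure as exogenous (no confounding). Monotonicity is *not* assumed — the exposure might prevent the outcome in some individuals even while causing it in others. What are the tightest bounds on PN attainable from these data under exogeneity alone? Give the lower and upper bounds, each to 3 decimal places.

0.762 ≤ PN ≤ 1.000

Let p₁ = 0.505, p₀ = 0.12.
Under exogeneity alone the bounds on PN are max{0,(p₁−p₀)/p₁} ≤ PN ≤ min{1,(1−p₀)/p₁}.
  lower = (p₁ − p₀)/p₁ = 0.385 / 0.505 ≈ 0.7624
  upper = min{1, (1 − p₀)/p₁} = 0.88 / 0.505 ≈ 1.7426 → capped at 1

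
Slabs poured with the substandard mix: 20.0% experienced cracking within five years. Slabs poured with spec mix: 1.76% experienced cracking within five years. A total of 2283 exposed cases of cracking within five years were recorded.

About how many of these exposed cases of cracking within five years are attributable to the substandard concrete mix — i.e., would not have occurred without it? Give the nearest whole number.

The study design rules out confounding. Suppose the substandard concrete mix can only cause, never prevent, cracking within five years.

about 2082 cases

p₁ = 0.2, p₀ = 0.0176.
PN = (p₁ − p₀)/p₁ = (0.2 − 0.0176) / 0.2 ≈ 0.91200.
Attributable cases ≈ PN × (exposed cases) = 0.91200 × 2283 ≈ 2082.10.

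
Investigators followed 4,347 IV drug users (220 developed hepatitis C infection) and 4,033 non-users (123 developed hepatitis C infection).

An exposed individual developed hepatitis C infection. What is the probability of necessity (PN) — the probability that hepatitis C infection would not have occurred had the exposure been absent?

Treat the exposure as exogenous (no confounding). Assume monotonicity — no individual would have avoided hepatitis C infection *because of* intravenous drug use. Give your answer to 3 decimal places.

p₁ = P(outcome | exposed) = 220/4347 = 0.05061
p₀ = P(outcome | unexposed) = 123/4033 = 0.030498
Under exogeneity and monotonicity, PN = (p₁ − p₀) / p₁.
PN = (0.05061 − 0.030498) / 0.05061 = 0.020111 / 0.05061 ≈ 0.3974

PN ≈ 0.397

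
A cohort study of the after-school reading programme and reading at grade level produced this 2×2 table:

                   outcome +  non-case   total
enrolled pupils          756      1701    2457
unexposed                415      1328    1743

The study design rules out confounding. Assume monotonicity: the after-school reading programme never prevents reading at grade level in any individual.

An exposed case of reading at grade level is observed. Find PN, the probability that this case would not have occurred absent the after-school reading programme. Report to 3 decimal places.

PN ≈ 0.226

p₁ = P(outcome | exposed) = 756/2457 = 0.30769
p₀ = P(outcome | unexposed) = 415/1743 = 0.2381
Under exogeneity and monotonicity, PN = (p₁ − p₀)/p₁.
PN = (0.30769 − 0.2381) / 0.30769 ≈ 0.2262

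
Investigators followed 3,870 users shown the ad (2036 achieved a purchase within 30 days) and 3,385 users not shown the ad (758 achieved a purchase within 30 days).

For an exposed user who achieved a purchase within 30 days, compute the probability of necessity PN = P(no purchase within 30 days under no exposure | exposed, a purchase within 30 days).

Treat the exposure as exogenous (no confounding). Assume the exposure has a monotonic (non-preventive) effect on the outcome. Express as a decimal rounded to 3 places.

PN ≈ 0.574

p₁ = P(outcome | exposed) = 2036/3870 = 0.5261
p₀ = P(outcome | unexposed) = 758/3385 = 0.22393
Under exogeneity and monotonicity, PN = (p₁ − p₀) / p₁.
PN = (0.5261 − 0.22393) / 0.5261 = 0.30217 / 0.5261 ≈ 0.5744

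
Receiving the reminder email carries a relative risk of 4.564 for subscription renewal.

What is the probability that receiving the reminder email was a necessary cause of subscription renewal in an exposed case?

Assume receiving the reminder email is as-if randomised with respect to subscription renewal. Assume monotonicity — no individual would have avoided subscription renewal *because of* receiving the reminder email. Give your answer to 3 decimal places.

Under exogeneity and monotonicity, PN = (RR − 1) / RR = 1 − 1/RR.
PN = (4.564 − 1) / 4.564 = 3.564 / 4.564 ≈ 0.7809

PN ≈ 0.781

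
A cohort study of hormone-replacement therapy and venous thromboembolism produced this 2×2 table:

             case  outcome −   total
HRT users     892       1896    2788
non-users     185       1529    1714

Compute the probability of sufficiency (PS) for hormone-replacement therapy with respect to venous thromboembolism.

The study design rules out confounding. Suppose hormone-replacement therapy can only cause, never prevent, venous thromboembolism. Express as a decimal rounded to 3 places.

PS ≈ 0.238

p₁ = P(outcome | exposed) = 892/2788 = 0.31994
p₀ = P(outcome | unexposed) = 185/1714 = 0.10793
Under exogeneity and monotonicity, PS = (p₁ − p₀)/(1 − p₀).
PS = (0.31994 − 0.10793) / 0.89207 ≈ 0.2377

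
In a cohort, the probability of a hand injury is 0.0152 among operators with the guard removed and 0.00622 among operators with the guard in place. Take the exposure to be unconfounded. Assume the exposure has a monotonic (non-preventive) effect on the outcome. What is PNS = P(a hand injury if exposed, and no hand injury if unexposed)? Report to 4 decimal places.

PNS ≈ 0.0090

Let p₁ = 0.0152, p₀ = 0.00622.
Under exogeneity and monotonicity, PNS = p₁ − p₀.
PNS = 0.0152 − 0.00622 = 0.00898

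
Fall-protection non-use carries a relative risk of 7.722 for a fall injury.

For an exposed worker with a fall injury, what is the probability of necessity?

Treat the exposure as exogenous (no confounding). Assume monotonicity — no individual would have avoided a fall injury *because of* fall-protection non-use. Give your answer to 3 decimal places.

Under exogeneity and monotonicity, PN = (RR − 1) / RR = 1 − 1/RR.
PN = (7.722 − 1) / 7.722 = 6.722 / 7.722 ≈ 0.8705

PN ≈ 0.870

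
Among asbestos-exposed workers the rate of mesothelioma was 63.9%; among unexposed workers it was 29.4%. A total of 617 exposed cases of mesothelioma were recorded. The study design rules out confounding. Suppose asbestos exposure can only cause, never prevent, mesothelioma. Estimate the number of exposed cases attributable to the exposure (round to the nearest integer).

p₁ = 0.639, p₀ = 0.294.
PN = (p₁ − p₀)/p₁ = (0.639 − 0.294) / 0.639 ≈ 0.53991.
Attributable cases ≈ PN × (exposed cases) = 0.53991 × 617 ≈ 333.12.

about 333 cases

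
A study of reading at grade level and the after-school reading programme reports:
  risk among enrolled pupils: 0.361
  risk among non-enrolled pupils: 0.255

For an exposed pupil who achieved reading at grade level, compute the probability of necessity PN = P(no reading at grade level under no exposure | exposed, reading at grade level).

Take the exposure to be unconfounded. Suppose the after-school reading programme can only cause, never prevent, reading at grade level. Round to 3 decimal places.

PN ≈ 0.294

Let p₁ = 0.361, p₀ = 0.255.
Under exogeneity and monotonicity, PN = (p₁ − p₀) / p₁.
PN = (0.361 − 0.255) / 0.361 = 0.106 / 0.361 ≈ 0.2936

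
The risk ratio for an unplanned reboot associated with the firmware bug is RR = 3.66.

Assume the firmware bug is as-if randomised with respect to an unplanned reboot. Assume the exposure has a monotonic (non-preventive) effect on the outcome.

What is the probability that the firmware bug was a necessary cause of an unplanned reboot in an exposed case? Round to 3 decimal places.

Under exogeneity and monotonicity, PN = (RR − 1) / RR = 1 − 1/RR.
PN = (3.66 − 1) / 3.66 = 2.66 / 3.66 ≈ 0.7268

PN ≈ 0.727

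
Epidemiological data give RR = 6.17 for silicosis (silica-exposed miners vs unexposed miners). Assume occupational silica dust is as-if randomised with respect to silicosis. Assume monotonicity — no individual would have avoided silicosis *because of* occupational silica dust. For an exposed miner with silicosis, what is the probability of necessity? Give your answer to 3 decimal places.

Under exogeneity and monotonicity, PN = (RR − 1) / RR = 1 − 1/RR.
PN = (6.17 − 1) / 6.17 = 5.17 / 6.17 ≈ 0.8379

PN ≈ 0.838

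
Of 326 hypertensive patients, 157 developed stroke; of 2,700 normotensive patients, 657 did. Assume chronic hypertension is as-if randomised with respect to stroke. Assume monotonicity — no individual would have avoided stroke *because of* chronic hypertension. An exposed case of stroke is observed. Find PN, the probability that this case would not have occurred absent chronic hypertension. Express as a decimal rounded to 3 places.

PN ≈ 0.495

p₁ = P(outcome | exposed) = 157/326 = 0.4816
p₀ = P(outcome | unexposed) = 657/2700 = 0.24333
Under exogeneity and monotonicity, PN = (p₁ − p₀) / p₁.
PN = (0.4816 − 0.24333) / 0.4816 = 0.23826 / 0.4816 ≈ 0.4947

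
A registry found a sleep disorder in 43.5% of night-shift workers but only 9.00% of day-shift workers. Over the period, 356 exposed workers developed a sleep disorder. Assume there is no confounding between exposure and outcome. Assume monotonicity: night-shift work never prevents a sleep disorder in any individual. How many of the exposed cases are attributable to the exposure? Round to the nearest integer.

about 282 cases

p₁ = 0.435, p₀ = 0.09.
PN = (p₁ − p₀)/p₁ = (0.435 − 0.09) / 0.435 ≈ 0.79310.
Attributable cases ≈ PN × (exposed cases) = 0.79310 × 356 ≈ 282.34.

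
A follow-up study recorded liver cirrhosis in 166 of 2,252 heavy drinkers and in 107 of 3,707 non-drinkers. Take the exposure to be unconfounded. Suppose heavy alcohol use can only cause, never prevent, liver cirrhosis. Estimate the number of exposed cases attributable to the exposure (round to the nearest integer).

about 101 cases

p₁ = P(outcome | exposed) = 166/2252 = 0.073712
p₀ = P(outcome | unexposed) = 107/3707 = 0.028864
PN = (p₁ − p₀)/p₁ = (0.073712 − 0.028864) / 0.073712 ≈ 0.60842.
Attributable cases ≈ PN × (exposed cases) = 0.60842 × 166 ≈ 101.00.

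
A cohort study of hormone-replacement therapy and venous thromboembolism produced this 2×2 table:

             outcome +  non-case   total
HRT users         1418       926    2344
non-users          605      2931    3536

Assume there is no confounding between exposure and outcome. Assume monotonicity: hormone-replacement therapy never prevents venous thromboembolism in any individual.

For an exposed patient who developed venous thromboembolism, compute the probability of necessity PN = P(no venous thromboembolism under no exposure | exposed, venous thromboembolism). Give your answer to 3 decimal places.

p₁ = P(outcome | exposed) = 1418/2344 = 0.60495
p₀ = P(outcome | unexposed) = 605/3536 = 0.1711
Under exogeneity and monotonicity, PN = (p₁ − p₀) / p₁.
PN = (0.60495 − 0.1711) / 0.60495 = 0.43385 / 0.60495 ≈ 0.7172

PN ≈ 0.717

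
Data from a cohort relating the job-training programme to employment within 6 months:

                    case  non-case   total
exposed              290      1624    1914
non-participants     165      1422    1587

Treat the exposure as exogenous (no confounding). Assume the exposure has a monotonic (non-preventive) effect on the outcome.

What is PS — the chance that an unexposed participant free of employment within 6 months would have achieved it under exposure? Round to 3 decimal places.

p₁ = P(outcome | exposed) = 290/1914 = 0.15152
p₀ = P(outcome | unexposed) = 165/1587 = 0.10397
Under exogeneity and monotonicity, PS = (p₁ − p₀)/(1 − p₀).
PS = (0.15152 − 0.10397) / 0.89603 ≈ 0.0531

PS ≈ 0.053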